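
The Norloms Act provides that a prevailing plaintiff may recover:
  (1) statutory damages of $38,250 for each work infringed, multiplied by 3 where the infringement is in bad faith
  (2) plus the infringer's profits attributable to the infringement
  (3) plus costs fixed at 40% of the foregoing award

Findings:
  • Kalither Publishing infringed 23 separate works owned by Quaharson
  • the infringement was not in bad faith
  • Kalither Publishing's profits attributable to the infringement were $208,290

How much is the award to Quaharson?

Statutory damages: 23 × $38,250 = $879,750
Infringement not in bad faith: no ×3 enhancement.
Combined award: $879,750 + $208,290 = $1,088,040
Costs: 40% of $1,088,040 = $435,216
Award plus costs: $1,088,040 + $435,216 = $1,523,256

$1,523,256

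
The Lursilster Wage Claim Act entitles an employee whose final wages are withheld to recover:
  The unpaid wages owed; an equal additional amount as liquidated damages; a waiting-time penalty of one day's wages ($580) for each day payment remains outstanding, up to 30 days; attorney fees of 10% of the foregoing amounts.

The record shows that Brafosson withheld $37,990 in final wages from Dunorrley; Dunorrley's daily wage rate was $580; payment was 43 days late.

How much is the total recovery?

Liquidated damages (equal amount): $37,990
Penalty days: min(43, 30) = 30
Waiting-time penalty: 30 × $580 = $17,400
Subtotal: $37,990 + $37,990 + $17,400 = $93,380
Attorney fees: 10% of $93,380 = $9,338
Total award: $93,380 + $9,338 = $102,718

$102,718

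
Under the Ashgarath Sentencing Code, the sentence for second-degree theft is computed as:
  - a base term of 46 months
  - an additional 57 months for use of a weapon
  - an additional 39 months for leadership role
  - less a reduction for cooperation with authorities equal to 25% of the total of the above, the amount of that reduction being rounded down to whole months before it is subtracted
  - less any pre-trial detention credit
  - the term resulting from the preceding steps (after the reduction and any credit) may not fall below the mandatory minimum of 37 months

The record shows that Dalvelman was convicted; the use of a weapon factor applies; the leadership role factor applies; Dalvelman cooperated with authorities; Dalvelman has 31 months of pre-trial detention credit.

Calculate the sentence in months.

Use of a weapon enhancement: +57 months
Leadership role enhancement: +39 months
Adjusted term: 46 months + 57 months + 39 months = 142 months
Cooperation with authorities reduction: 25% of 142 months = 35 months (rounded down)
After reduction: 142 − 35 = 107 months
Less pre-trial detention credit: 107 months − 31 months = 76 months
Minimum 37 months: 76 months meets the minimum, no increase.

76 months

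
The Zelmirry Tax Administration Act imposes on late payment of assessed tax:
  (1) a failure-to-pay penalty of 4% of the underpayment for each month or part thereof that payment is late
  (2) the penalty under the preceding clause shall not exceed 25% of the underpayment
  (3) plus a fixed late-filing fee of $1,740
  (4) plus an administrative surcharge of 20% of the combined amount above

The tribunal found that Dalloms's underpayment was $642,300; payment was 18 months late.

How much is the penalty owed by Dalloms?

Penalty: $194,778

Accrued rate: 4% × 18 = 72%, capped at 25% → 25%
Failure-to-pay penalty: 25% of $642,300 = $160,575
Penalty before surcharge: $160,575 + $1,740 = $162,315
Administrative surcharge: 20% of $162,315 = $32,463
Total penalty: $162,315 + $32,463 = $194,778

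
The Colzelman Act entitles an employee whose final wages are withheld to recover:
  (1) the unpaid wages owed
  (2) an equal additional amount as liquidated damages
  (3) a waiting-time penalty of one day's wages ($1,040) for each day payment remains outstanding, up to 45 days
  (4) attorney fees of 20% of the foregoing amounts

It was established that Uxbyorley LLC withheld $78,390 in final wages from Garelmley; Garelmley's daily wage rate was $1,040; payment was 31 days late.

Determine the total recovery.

$226,824

Liquidated damages (equal amount): $78,390
Penalty days: min(31, 45) = 31
Waiting-time penalty: 31 × $1,040 = $32,240
Subtotal: $78,390 + $78,390 + $32,240 = $189,020
Attorney fees: 20% of $189,020 = $37,804
Total award: $189,020 + $37,804 = $226,824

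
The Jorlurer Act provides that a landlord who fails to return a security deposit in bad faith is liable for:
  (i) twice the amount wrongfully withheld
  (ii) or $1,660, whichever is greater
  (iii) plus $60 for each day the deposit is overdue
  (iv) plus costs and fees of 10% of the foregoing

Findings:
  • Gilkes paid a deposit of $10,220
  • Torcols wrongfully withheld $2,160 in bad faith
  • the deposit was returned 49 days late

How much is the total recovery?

$7,986

Doubled: 2 × $2,160 = $4,320
Minimum $1,660: $4,320 meets the minimum, no increase.
Late-return penalty: 49 × $60 = $2,940
Damages plus late penalty: $4,320 + $2,940 = $7,260
Costs and fees: 10% of $7,260 = $726
Total recovery: $7,260 + $726 = $7,986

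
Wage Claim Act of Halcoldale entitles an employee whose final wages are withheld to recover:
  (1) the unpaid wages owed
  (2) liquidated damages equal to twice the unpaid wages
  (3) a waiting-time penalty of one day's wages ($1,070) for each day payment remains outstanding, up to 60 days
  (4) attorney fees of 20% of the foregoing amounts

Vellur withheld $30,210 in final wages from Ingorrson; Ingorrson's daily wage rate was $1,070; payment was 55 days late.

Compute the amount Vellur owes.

Doubled: 2 × $30,210 = $60,420
Penalty days: min(55, 60) = 55
Waiting-time penalty: 55 × $1,070 = $58,850
Subtotal: $30,210 + $60,420 + $58,850 = $149,480
Attorney fees: 20% of $149,480 = $29,896
Total award: $149,480 + $29,896 = $179,376

Total award: $179,376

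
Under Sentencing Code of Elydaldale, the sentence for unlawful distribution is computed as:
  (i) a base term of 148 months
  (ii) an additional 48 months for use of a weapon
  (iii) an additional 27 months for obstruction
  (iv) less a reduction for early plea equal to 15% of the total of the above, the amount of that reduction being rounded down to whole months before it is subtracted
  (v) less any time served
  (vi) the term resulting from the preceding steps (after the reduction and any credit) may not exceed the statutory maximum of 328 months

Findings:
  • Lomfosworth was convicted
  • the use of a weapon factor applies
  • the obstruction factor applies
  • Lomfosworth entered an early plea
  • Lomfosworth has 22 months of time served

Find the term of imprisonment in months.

Use of a weapon enhancement: +48 months
Obstruction enhancement: +27 months
Adjusted term: 148 months + 48 months + 27 months = 223 months
Early plea reduction: 15% of 223 months = 33 months (rounded down)
After reduction: 223 − 33 = 190 months
Less time served: 190 months − 22 months = 168 months
Cap at 328 months: 168 months is within the cap, no reduction.

168 months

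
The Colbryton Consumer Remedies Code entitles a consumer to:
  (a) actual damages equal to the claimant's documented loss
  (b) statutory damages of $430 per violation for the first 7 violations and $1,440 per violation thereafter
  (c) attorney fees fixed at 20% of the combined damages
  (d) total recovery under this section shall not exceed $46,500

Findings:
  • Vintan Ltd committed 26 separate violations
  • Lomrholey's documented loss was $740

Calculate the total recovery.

$37,332

First 7 violations: 7 × $430 = $3,010
Remaining violations: (26 − 7) × $1,440 = $27,360
Statutory damages: $3,010 + $27,360 = $30,370
Combined damages: $740 + $30,370 = $31,110
Attorney fees: 20% of $31,110 = $6,222
Total before cap: $31,110 + $6,222 = $37,332
Cap at $46,500: $37,332 is within the cap, no reduction.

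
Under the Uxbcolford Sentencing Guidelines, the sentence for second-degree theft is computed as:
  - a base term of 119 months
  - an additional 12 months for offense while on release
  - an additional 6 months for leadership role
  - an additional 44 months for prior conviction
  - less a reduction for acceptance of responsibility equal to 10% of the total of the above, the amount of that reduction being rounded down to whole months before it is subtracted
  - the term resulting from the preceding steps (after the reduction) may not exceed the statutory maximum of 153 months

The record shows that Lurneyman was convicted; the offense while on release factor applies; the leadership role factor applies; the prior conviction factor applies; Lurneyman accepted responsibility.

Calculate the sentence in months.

153 months

Offense while on release enhancement: +12 months
Leadership role enhancement: +6 months
Prior conviction enhancement: +44 months
Adjusted term: 119 months + 12 months + 6 months + 44 months = 181 months
Acceptance of responsibility reduction: 10% of 181 months = 18 months (rounded down)
After reduction: 181 − 18 = 163 months
Cap at 153 months: 163 months exceeds the cap → 153 months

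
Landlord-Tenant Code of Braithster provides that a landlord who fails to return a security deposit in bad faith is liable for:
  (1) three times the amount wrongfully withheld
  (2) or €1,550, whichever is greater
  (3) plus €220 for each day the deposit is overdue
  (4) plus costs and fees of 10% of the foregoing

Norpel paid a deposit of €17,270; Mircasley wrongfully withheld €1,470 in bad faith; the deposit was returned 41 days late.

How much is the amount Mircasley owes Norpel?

€14,773

Trebled: 3 × €1,470 = €4,410
Minimum €1,550: €4,410 meets the minimum, no increase.
Late-return penalty: 41 × €220 = €9,020
Damages plus late penalty: €4,410 + €9,020 = €13,430
Costs and fees: 10% of €13,430 = €1,343
Total recovery: €13,430 + €1,343 = €14,773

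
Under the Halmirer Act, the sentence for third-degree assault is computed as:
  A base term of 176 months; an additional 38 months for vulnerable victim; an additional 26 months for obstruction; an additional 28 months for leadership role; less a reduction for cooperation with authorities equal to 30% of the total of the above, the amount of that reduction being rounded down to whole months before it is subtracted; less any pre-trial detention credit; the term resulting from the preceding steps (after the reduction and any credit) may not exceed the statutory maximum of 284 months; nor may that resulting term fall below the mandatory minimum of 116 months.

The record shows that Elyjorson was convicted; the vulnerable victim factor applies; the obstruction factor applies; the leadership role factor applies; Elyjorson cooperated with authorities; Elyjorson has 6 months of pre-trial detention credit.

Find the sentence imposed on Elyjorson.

Vulnerable victim enhancement: +38 months
Obstruction enhancement: +26 months
Leadership role enhancement: +28 months
Adjusted term: 176 months + 38 months + 26 months + 28 months = 268 months
Cooperation with authorities reduction: 30% of 268 months = 80 months (rounded down)
After reduction: 268 − 80 = 188 months
Less pre-trial detention credit: 188 months − 6 months = 182 months
Cap at 284 months: 182 months is within the cap, no reduction.
Minimum 116 months: 182 months meets the minimum, no increase.

182 months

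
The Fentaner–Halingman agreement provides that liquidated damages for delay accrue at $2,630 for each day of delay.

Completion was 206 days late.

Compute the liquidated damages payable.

Per-day damages: 206 × $2,630 = $541,780

Liquidated damages: $541,780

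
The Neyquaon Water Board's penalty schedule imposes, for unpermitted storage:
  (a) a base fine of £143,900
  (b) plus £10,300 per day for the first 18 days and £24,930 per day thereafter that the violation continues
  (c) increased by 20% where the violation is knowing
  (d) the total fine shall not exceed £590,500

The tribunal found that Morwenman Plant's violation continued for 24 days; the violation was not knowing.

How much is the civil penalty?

£478,880

First 18 days: 18 × £10,300 = £185,400
Remaining days: (24 − 18) × £24,930 = £149,580
Per-day component: £185,400 + £149,580 = £334,980
Base plus per-day: £143,900 + £334,980 = £478,880
The violation was not knowing: no 20% increase.
Cap at £590,500: £478,880 is within the cap, no reduction.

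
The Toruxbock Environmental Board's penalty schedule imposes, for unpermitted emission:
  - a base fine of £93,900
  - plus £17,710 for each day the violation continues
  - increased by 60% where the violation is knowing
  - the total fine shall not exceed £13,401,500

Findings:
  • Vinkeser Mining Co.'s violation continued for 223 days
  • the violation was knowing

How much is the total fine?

Per-day component: 223 × £17,710 = £3,949,330
Base plus per-day: £93,900 + £3,949,330 = £4,043,230
Enhancement: 60% of £4,043,230 = £2,425,938
Enhanced fine: £4,043,230 + £2,425,938 = £6,469,168
Cap at £13,401,500: £6,469,168 is within the cap, no reduction.

£6,469,168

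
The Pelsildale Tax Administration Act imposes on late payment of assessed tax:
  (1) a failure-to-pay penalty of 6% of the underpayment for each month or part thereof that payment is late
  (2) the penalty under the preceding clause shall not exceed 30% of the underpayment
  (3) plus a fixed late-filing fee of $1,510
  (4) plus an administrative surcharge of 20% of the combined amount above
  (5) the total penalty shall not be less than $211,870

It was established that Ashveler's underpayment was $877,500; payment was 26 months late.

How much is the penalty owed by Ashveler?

$317,712

Accrued rate: 6% × 26 = 156%, capped at 30% → 30%
Failure-to-pay penalty: 30% of $877,500 = $263,250
Penalty before surcharge: $263,250 + $1,510 = $264,760
Administrative surcharge: 20% of $264,760 = $52,952
Total penalty: $264,760 + $52,952 = $317,712
Minimum $211,870: $317,712 meets the minimum, no increase.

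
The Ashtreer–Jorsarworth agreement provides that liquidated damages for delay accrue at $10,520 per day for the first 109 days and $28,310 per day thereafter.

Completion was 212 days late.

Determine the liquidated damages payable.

First 109 days: 109 × $10,520 = $1,146,680
Remaining days: (212 − 109) × $28,310 = $2,915,930
Accrued per-day damages: $1,146,680 + $2,915,930 = $4,062,610

$4,062,610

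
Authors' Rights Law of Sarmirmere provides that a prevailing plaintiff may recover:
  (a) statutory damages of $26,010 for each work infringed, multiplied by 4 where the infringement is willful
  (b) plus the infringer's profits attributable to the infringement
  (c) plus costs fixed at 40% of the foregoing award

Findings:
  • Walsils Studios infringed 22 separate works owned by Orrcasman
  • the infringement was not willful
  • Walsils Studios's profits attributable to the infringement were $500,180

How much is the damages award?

$1,501,360

Statutory damages: 22 × $26,010 = $572,220
Infringement not willful: no ×4 enhancement.
Combined award: $572,220 + $500,180 = $1,072,400
Costs: 40% of $1,072,400 = $428,960
Award plus costs: $1,072,400 + $428,960 = $1,501,360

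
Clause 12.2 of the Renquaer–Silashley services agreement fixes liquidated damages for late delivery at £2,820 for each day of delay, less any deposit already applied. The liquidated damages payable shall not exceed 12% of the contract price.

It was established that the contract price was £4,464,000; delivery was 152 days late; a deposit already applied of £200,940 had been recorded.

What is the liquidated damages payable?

£227,700

Per-day damages: 152 × £2,820 = £428,640
Less deposit already applied: £428,640 − £200,940 = £227,700
Cap: 12% of £4,464,000 = £535,680
Cap at £535,680: £227,700 is within the cap, no reduction.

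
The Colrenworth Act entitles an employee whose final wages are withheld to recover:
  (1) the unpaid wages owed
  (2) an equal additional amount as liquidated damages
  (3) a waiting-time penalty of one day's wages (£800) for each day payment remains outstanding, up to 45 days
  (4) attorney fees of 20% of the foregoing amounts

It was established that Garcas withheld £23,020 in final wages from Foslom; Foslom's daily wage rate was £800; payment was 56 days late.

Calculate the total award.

£98,448

Liquidated damages (equal amount): £23,020
Penalty days: min(56, 45) = 45
Waiting-time penalty: 45 × £800 = £36,000
Subtotal: £23,020 + £23,020 + £36,000 = £82,040
Attorney fees: 20% of £82,040 = £16,408
Total award: £82,040 + £16,408 = £98,448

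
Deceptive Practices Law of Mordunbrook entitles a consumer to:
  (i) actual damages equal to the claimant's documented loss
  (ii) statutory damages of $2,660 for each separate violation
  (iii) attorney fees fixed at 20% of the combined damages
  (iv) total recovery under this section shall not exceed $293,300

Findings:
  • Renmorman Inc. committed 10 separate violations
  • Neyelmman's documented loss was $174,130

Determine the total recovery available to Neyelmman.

$240,876

Statutory damages: 10 × $2,660 = $26,600
Combined damages: $174,130 + $26,600 = $200,730
Attorney fees: 20% of $200,730 = $40,146
Total before cap: $200,730 + $40,146 = $240,876
Cap at $293,300: $240,876 is within the cap, no reduction.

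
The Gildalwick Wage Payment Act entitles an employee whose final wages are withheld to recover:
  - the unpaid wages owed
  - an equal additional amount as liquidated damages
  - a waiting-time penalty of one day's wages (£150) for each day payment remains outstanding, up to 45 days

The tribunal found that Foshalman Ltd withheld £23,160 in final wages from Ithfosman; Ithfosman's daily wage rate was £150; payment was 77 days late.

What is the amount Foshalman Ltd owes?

£53,070

Liquidated damages (equal amount): £23,160
Penalty days: min(77, 45) = 45
Waiting-time penalty: 45 × £150 = £6,750
Total award: £23,160 + £23,160 + £6,750 = £53,070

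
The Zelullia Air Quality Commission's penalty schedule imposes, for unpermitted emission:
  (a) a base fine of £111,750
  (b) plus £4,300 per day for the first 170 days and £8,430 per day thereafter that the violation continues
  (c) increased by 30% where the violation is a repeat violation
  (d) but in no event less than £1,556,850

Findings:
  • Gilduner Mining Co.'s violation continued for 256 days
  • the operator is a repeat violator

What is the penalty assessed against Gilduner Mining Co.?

£2,038,049

First 170 days: 170 × £4,300 = £731,000
Remaining days: (256 − 170) × £8,430 = £724,980
Per-day component: £731,000 + £724,980 = £1,455,980
Base plus per-day: £111,750 + £1,455,980 = £1,567,730
Enhancement: 30% of £1,567,730 = £470,319
Enhanced fine: £1,567,730 + £470,319 = £2,038,049
Minimum £1,556,850: £2,038,049 meets the minimum, no increase.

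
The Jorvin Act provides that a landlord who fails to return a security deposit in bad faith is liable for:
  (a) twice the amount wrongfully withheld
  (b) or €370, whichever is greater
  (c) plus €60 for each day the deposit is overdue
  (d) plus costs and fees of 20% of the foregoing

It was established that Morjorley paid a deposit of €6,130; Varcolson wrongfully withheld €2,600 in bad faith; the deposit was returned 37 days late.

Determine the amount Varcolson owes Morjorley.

€8,904

Doubled: 2 × €2,600 = €5,200
Minimum €370: €5,200 meets the minimum, no increase.
Late-return penalty: 37 × €60 = €2,220
Damages plus late penalty: €5,200 + €2,220 = €7,420
Costs and fees: 20% of €7,420 = €1,484
Total recovery: €7,420 + €1,484 = €8,904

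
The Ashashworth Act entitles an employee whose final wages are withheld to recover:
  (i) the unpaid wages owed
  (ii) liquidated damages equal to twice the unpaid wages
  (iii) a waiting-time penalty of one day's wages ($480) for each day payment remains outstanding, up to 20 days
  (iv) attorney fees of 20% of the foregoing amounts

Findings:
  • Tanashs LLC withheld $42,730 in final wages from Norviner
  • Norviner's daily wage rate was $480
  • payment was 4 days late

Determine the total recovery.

Doubled: 2 × $42,730 = $85,460
Penalty days: min(4, 20) = 4
Waiting-time penalty: 4 × $480 = $1,920
Subtotal: $42,730 + $85,460 + $1,920 = $130,110
Attorney fees: 20% of $130,110 = $26,022
Total award: $130,110 + $26,022 = $156,132

$156,132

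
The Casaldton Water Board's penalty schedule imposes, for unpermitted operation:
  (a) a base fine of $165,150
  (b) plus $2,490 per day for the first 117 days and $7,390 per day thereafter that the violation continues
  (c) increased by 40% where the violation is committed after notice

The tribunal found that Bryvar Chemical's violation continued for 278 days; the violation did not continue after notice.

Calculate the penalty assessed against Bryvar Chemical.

First 117 days: 117 × $2,490 = $291,330
Remaining days: (278 − 117) × $7,390 = $1,189,790
Per-day component: $291,330 + $1,189,790 = $1,481,120
Base plus per-day: $165,150 + $1,481,120 = $1,646,270
The violation did not continue after notice: no 40% increase.

$1,646,270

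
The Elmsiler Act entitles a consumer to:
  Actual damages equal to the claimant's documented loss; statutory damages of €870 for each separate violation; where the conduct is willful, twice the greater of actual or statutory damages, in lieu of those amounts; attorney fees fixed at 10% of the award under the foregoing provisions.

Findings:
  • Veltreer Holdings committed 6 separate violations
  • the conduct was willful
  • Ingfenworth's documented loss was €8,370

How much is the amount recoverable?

€18,414

Statutory damages: 6 × €870 = €5,220
Greater of actual damages (€8,370) or statutory damages (€5,220): €8,370
Doubled: 2 × €8,370 = €16,740
Attorney fees: 10% of €16,740 = €1,674
Total recovery: €16,740 + €1,674 = €18,414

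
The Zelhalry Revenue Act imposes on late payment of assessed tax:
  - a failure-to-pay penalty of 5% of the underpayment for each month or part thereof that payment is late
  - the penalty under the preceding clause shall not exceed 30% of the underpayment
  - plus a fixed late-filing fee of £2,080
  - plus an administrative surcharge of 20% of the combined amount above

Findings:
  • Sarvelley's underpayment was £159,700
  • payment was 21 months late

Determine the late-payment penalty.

£59,988

Accrued rate: 5% × 21 = 105%, capped at 30% → 30%
Failure-to-pay penalty: 30% of £159,700 = £47,910
Penalty before surcharge: £47,910 + £2,080 = £49,990
Administrative surcharge: 20% of £49,990 = £9,998
Total penalty: £49,990 + £9,998 = £59,988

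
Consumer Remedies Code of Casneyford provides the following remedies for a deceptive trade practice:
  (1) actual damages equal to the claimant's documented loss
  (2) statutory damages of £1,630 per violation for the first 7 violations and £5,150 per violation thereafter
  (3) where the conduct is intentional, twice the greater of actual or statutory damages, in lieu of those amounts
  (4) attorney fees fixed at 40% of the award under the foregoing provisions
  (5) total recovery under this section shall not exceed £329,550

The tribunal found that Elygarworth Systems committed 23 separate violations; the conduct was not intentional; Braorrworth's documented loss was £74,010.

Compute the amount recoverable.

£234,948

First 7 violations: 7 × £1,630 = £11,410
Remaining violations: (23 − 7) × £5,150 = £82,400
Statutory damages: £11,410 + £82,400 = £93,810
Conduct not intentional: the in-lieu enhancement does not apply.
Actual plus statutory damages: £74,010 + £93,810 = £167,820
Attorney fees: 40% of £167,820 = £67,128
Total before cap: £167,820 + £67,128 = £234,948
Cap at £329,550: £234,948 is within the cap, no reduction.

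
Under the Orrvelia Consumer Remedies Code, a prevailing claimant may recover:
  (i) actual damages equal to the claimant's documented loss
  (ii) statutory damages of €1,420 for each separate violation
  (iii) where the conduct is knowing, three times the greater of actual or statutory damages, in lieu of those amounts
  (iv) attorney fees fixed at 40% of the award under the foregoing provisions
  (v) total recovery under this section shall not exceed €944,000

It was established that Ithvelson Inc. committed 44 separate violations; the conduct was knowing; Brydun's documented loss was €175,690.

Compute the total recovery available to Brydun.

Total recovery: €737,898

Statutory damages: 44 × €1,420 = €62,480
Greater of actual damages (€175,690) or statutory damages (€62,480): €175,690
Trebled: 3 × €175,690 = €527,070
Attorney fees: 40% of €527,070 = €210,828
Total before cap: €527,070 + €210,828 = €737,898
Cap at €944,000: €737,898 is within the cap, no reduction.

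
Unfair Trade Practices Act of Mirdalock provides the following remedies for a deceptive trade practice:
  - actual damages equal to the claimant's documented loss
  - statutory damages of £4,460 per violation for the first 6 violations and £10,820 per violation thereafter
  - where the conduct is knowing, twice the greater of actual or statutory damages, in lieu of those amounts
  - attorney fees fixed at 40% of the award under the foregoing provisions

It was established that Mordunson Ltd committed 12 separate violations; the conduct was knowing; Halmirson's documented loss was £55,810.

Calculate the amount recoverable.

Total recovery: £256,704

First 6 violations: 6 × £4,460 = £26,760
Remaining violations: (12 − 6) × £10,820 = £64,920
Statutory damages: £26,760 + £64,920 = £91,680
Greater of actual damages (£55,810) or statutory damages (£91,680): £91,680
Doubled: 2 × £91,680 = £183,360
Attorney fees: 40% of £183,360 = £73,344
Total recovery: £183,360 + £73,344 = £256,704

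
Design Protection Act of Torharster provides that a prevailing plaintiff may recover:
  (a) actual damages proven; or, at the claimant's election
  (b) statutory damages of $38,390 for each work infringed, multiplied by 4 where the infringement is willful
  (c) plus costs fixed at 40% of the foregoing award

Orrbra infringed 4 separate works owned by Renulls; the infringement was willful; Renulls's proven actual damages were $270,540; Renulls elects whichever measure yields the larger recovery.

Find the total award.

Statutory damages: 4 × $38,390 = $153,560
Multiplied by 4: 4 × $153,560 = $614,240
Greater of actual damages ($270,540) or enhanced statutory damages ($614,240): $614,240
Costs: 40% of $614,240 = $245,696
Award plus costs: $614,240 + $245,696 = $859,936

$859,936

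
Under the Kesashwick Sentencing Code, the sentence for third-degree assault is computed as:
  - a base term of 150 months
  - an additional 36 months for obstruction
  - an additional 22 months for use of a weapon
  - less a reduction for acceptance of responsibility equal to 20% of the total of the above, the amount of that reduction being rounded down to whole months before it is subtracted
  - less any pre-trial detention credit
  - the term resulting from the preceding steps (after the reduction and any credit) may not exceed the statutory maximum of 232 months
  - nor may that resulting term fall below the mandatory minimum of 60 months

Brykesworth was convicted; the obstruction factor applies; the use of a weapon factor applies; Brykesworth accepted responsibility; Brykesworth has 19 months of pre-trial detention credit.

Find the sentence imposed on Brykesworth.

Obstruction enhancement: +36 months
Use of a weapon enhancement: +22 months
Adjusted term: 150 months + 36 months + 22 months = 208 months
Acceptance of responsibility reduction: 20% of 208 months = 41 months (rounded down)
After reduction: 208 − 41 = 167 months
Less pre-trial detention credit: 167 months − 19 months = 148 months
Cap at 232 months: 148 months is within the cap, no reduction.
Minimum 60 months: 148 months meets the minimum, no increase.

148 months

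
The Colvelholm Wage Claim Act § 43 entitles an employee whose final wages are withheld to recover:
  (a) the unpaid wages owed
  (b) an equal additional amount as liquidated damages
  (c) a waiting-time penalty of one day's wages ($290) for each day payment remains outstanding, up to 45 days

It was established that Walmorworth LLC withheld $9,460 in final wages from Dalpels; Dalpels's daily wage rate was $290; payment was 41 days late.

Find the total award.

$30,810

Liquidated damages (equal amount): $9,460
Penalty days: min(41, 45) = 41
Waiting-time penalty: 41 × $290 = $11,890
Total award: $9,460 + $9,460 + $11,890 = $30,810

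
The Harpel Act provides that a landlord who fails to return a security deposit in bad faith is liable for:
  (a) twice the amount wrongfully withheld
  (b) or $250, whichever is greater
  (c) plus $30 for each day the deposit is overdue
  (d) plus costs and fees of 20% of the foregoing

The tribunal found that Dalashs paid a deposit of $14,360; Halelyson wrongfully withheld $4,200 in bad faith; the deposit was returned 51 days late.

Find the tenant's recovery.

Doubled: 2 × $4,200 = $8,400
Minimum $250: $8,400 meets the minimum, no increase.
Late-return penalty: 51 × $30 = $1,530
Damages plus late penalty: $8,400 + $1,530 = $9,930
Costs and fees: 20% of $9,930 = $1,986
Total recovery: $9,930 + $1,986 = $11,916

$11,916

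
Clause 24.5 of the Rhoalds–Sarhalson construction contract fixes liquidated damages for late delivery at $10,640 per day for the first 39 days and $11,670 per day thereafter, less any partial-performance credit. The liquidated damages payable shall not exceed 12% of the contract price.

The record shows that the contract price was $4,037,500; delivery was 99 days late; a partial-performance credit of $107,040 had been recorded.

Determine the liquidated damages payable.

$484,500

First 39 days: 39 × $10,640 = $414,960
Remaining days: (99 − 39) × $11,670 = $700,200
Accrued per-day damages: $414,960 + $700,200 = $1,115,160
Less partial-performance credit: $1,115,160 − $107,040 = $1,008,120
Cap: 12% of $4,037,500 = $484,500
Cap at $484,500: $1,008,120 exceeds the cap → $484,500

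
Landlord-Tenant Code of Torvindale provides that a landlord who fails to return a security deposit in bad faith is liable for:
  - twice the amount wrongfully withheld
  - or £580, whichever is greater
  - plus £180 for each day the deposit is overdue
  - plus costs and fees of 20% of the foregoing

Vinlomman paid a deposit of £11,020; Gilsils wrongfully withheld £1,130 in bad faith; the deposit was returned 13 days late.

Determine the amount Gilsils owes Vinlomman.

Recovery: £5,520

Doubled: 2 × £1,130 = £2,260
Minimum £580: £2,260 meets the minimum, no increase.
Late-return penalty: 13 × £180 = £2,340
Damages plus late penalty: £2,260 + £2,340 = £4,600
Costs and fees: 20% of £4,600 = £920
Total recovery: £4,600 + £920 = £5,520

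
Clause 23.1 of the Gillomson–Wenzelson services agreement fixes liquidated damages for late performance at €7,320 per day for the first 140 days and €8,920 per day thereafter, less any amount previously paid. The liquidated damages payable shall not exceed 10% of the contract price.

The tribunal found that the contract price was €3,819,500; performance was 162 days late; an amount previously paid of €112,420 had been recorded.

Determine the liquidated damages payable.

First 140 days: 140 × €7,320 = €1,024,800
Remaining days: (162 − 140) × €8,920 = €196,240
Accrued per-day damages: €1,024,800 + €196,240 = €1,221,040
Less amount previously paid: €1,221,040 − €112,420 = €1,108,620
Cap: 10% of €3,819,500 = €381,950
Cap at €381,950: €1,108,620 exceeds the cap → €381,950

€381,950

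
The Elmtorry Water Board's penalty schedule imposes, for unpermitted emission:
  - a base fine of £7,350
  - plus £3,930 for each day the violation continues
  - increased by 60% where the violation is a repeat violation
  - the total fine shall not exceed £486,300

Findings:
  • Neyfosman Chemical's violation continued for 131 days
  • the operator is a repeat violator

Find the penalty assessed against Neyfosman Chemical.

Per-day component: 131 × £3,930 = £514,830
Base plus per-day: £7,350 + £514,830 = £522,180
Enhancement: 60% of £522,180 = £313,308
Enhanced fine: £522,180 + £313,308 = £835,488
Cap at £486,300: £835,488 exceeds the cap → £486,300

£486,300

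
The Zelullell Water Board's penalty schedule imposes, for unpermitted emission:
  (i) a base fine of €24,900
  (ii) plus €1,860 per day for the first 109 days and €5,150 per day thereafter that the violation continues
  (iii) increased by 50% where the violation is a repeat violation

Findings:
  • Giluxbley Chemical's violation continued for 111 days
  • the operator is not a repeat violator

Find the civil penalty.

€237,940

First 109 days: 109 × €1,860 = €202,740
Remaining days: (111 − 109) × €5,150 = €10,300
Per-day component: €202,740 + €10,300 = €213,040
Base plus per-day: €24,900 + €213,040 = €237,940
The operator is not a repeat violator: no 50% increase.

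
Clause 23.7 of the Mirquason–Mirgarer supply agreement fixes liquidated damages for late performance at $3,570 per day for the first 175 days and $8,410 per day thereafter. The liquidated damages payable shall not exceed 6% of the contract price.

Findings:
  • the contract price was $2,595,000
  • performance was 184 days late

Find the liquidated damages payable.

First 175 days: 175 × $3,570 = $624,750
Remaining days: (184 − 175) × $8,410 = $75,690
Accrued per-day damages: $624,750 + $75,690 = $700,440
Cap: 6% of $2,595,000 = $155,700
Cap at $155,700: $700,440 exceeds the cap → $155,700

$155,700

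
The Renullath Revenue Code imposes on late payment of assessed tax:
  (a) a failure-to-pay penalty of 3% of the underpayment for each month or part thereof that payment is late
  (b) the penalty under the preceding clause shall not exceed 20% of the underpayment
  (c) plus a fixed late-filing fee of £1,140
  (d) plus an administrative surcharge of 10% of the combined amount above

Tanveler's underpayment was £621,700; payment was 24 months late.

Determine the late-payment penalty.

£138,028

Accrued rate: 3% × 24 = 72%, capped at 20% → 20%
Failure-to-pay penalty: 20% of £621,700 = £124,340
Penalty before surcharge: £124,340 + £1,140 = £125,480
Administrative surcharge: 10% of £125,480 = £12,548
Total penalty: £125,480 + £12,548 = £138,028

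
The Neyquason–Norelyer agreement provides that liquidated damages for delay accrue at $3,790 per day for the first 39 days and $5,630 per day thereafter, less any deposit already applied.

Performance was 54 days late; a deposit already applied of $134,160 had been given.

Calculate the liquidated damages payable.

First 39 days: 39 × $3,790 = $147,810
Remaining days: (54 − 39) × $5,630 = $84,450
Accrued per-day damages: $147,810 + $84,450 = $232,260
Less deposit already applied: $232,260 − $134,160 = $98,100

Liquidated damages: $98,100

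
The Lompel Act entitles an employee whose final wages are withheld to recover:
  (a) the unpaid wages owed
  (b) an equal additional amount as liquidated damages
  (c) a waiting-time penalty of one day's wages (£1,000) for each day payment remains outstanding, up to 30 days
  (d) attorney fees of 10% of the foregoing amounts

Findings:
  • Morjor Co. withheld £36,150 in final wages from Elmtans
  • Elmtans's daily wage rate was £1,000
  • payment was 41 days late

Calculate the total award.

Liquidated damages (equal amount): £36,150
Penalty days: min(41, 30) = 30
Waiting-time penalty: 30 × £1,000 = £30,000
Subtotal: £36,150 + £36,150 + £30,000 = £102,300
Attorney fees: 10% of £102,300 = £10,230
Total award: £102,300 + £10,230 = £112,530

Total award: £112,530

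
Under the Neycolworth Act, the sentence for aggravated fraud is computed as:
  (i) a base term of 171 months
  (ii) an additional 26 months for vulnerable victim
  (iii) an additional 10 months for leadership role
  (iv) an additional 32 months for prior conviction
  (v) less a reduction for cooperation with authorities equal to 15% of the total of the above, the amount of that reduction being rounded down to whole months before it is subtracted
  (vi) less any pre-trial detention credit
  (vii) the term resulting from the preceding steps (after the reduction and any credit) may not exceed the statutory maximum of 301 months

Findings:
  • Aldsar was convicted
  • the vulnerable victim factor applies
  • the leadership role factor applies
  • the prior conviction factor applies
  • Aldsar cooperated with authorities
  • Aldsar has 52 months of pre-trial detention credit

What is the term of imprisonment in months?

Vulnerable victim enhancement: +26 months
Leadership role enhancement: +10 months
Prior conviction enhancement: +32 months
Adjusted term: 171 months + 26 months + 10 months + 32 months = 239 months
Cooperation with authorities reduction: 15% of 239 months = 35 months (rounded down)
After reduction: 239 − 35 = 204 months
Less pre-trial detention credit: 204 months − 52 months = 152 months
Cap at 301 months: 152 months is within the cap, no reduction.

152 months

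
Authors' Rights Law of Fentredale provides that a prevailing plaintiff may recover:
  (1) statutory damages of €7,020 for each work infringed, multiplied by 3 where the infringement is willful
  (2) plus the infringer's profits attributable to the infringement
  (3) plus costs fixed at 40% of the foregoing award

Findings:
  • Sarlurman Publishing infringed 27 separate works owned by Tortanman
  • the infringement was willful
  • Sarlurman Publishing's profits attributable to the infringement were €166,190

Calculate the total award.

Statutory damages: 27 × €7,020 = €189,540
Trebled: 3 × €189,540 = €568,620
Combined award: €568,620 + €166,190 = €734,810
Costs: 40% of €734,810 = €293,924
Award plus costs: €734,810 + €293,924 = €1,028,734

€1,028,734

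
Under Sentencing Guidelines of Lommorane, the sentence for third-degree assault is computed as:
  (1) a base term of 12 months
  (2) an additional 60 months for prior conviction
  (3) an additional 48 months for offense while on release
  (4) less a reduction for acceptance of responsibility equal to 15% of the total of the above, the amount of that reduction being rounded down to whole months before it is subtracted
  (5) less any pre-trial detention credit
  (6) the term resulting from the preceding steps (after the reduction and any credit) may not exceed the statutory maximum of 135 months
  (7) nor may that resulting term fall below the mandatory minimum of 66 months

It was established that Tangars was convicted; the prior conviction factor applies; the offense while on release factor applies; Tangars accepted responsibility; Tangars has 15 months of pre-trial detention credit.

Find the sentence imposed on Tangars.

87 months

Prior conviction enhancement: +60 months
Offense while on release enhancement: +48 months
Adjusted term: 12 months + 60 months + 48 months = 120 months
Acceptance of responsibility reduction: 15% of 120 months = 18 months (rounded down)
After reduction: 120 − 18 = 102 months
Less pre-trial detention credit: 102 months − 15 months = 87 months
Cap at 135 months: 87 months is within the cap, no reduction.
Minimum 66 months: 87 months meets the minimum, no increase.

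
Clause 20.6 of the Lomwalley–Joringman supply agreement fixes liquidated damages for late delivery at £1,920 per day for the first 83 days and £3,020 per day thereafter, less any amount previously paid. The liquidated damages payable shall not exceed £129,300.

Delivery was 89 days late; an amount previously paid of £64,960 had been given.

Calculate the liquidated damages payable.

First 83 days: 83 × £1,920 = £159,360
Remaining days: (89 − 83) × £3,020 = £18,120
Accrued per-day damages: £159,360 + £18,120 = £177,480
Less amount previously paid: £177,480 − £64,960 = £112,520
Cap at £129,300: £112,520 is within the cap, no reduction.

£112,520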